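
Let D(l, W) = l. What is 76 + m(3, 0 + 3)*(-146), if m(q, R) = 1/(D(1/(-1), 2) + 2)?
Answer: -70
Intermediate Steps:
m(q, R) = 1 (m(q, R) = 1/(1/(-1) + 2) = 1/(-1 + 2) = 1/1 = 1)
76 + m(3, 0 + 3)*(-146) = 76 + 1*(-146) = 76 - 146 = -70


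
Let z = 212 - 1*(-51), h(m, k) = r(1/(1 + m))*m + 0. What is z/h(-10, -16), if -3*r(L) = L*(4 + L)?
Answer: -63909/350 ≈ -182.60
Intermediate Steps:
r(L) = -L*(4 + L)/3
h(m, k) = -m*(4 + 1/(1 + m))/(3*(1 + m)) (h(m, k) = (-(4 + 1/(1 + m))/(3*(1 + m)))*m + 0 = -m*(4 + 1/(1 + m))/(3*(1 + m)) + 0 = -m*(4 + 1/(1 + m))/(3*(1 + m)))
z = 263 (z = 212 + 51 = 263)
z/h(-10, -16) = 263/((-⅓*(-10)*(5 + 4*(-10))/(1 - 10)²)) = 263/((-⅓*(-10)*(5 - 40)/(-9)²)) = 263/((-⅓*(-10)*1/81*(-35))) = 263/(-350/243) = 263*(-243/350) = -63909/350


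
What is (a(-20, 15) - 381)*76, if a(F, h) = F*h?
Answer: -51756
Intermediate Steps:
(a(-20, 15) - 381)*76 = (-20*15 - 381)*76 = (-300 - 381)*76 = -681*76 = -51756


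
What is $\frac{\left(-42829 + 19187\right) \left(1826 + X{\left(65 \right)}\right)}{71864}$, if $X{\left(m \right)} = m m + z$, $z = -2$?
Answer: $- \frac{71505229}{35932} \approx -1990.0$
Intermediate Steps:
$X{\left(m \right)} = -2 + m^{2}$ ($X{\left(m \right)} = m m - 2 = m^{2} - 2 = -2 + m^{2}$)
$\frac{\left(-42829 + 19187\right) \left(1826 + X{\left(65 \right)}\right)}{71864} = \frac{\left(-42829 + 19187\right) \left(1826 - \left(2 - 65^{2}\right)\right)}{71864} = - 23642 \left(1826 + \left(-2 + 4225\right)\right) \frac{1}{71864} = - 23642 \left(1826 + 4223\right) \frac{1}{71864} = \left(-23642\right) 6049 \cdot \frac{1}{71864} = \left(-143010458\right) \frac{1}{71864} = - \frac{71505229}{35932}$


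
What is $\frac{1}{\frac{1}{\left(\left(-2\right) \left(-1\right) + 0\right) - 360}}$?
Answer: $-358$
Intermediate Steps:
$\frac{1}{\frac{1}{\left(\left(-2\right) \left(-1\right) + 0\right) - 360}} = \frac{1}{\frac{1}{\left(2 + 0\right) - 360}} = \frac{1}{\frac{1}{2 - 360}} = \frac{1}{\frac{1}{-358}} = \frac{1}{- \frac{1}{358}} = -358$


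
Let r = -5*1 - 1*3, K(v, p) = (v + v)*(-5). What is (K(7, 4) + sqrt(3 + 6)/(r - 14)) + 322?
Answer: 5541/22 ≈ 251.86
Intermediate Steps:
K(v, p) = -10*v (K(v, p) = (2*v)*(-5) = -10*v)
r = -8 (r = -5 - 3 = -8)
(K(7, 4) + sqrt(3 + 6)/(r - 14)) + 322 = (-10*7 + sqrt(3 + 6)/(-8 - 14)) + 322 = (-70 + sqrt(9)/(-22)) + 322 = (-70 - 1/22*3) + 322 = (-70 - 3/22) + 322 = -1543/22 + 322 = 5541/22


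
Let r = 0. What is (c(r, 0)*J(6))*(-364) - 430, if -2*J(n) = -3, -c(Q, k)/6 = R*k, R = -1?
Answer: -430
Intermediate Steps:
c(Q, k) = 6*k (c(Q, k) = -(-6)*k = 6*k)
J(n) = 3/2 (J(n) = -1/2*(-3) = 3/2)
(c(r, 0)*J(6))*(-364) - 430 = ((6*0)*(3/2))*(-364) - 430 = (0*(3/2))*(-364) - 430 = 0*(-364) - 430 = 0 - 430 = -430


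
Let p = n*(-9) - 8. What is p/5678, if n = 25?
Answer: -233/5678 ≈ -0.041036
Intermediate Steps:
p = -233 (p = 25*(-9) - 8 = -225 - 8 = -233)
p/5678 = -233/5678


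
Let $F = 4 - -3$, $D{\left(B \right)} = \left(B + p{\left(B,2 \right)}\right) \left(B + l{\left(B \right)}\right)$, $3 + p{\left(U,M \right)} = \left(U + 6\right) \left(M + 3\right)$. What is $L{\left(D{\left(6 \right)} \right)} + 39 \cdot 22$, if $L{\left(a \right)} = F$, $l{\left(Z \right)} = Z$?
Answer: $865$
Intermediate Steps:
$p{\left(U,M \right)} = -3 + \left(3 + M\right) \left(6 + U\right)$ ($p{\left(U,M \right)} = -3 + \left(U + 6\right) \left(M + 3\right) = -3 + \left(6 + U\right) \left(3 + M\right) = -3 + \left(3 + M\right) \left(6 + U\right)$)
$D{\left(B \right)} = 2 B \left(27 + 6 B\right)$ ($D{\left(B \right)} = \left(B + \left(15 + 3 B + 6 \cdot 2 + 2 B\right)\right) \left(B + B\right) = \left(B + \left(15 + 3 B + 12 + 2 B\right)\right) 2 B = \left(B + \left(27 + 5 B\right)\right) 2 B = \left(27 + 6 B\right) 2 B = 2 B \left(27 + 6 B\right)$)
$F = 7$ ($F = 4 + 3 = 7$)
$L{\left(a \right)} = 7$
$L{\left(D{\left(6 \right)} \right)} + 39 \cdot 22 = 7 + 39 \cdot 22 = 7 + 858 = 865$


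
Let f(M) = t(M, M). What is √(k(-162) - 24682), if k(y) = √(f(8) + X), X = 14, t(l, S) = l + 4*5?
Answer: √(-24682 + √42) ≈ 157.08*I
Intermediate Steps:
t(l, S) = 20 + l (t(l, S) = l + 20 = 20 + l)
f(M) = 20 + M
k(y) = √42 (k(y) = √((20 + 8) + 14) = √(28 + 14) = √42)
√(k(-162) - 24682) = √(√42 - 24682) = √(-24682 + √42)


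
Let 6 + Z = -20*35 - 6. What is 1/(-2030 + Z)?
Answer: -1/2742 ≈ -0.00036470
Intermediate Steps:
Z = -712 (Z = -6 + (-20*35 - 6) = -6 + (-700 - 6) = -6 - 706 = -712)
1/(-2030 + Z) = 1/(-2030 - 712) = 1/(-2742) = -1/2742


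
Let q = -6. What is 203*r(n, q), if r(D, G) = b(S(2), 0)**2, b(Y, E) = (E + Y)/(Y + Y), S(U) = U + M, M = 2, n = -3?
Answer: 203/4 ≈ 50.750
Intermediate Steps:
S(U) = 2 + U (S(U) = U + 2 = 2 + U)
b(Y, E) = (E + Y)/(2*Y) (b(Y, E) = (E + Y)/((2*Y)) = (E + Y)*(1/(2*Y)) = (E + Y)/(2*Y))
r(D, G) = 1/4 (r(D, G) = ((0 + (2 + 2))/(2*(2 + 2)))**2 = ((1/2)*(0 + 4)/4)**2 = ((1/2)*(1/4)*4)**2 = (1/2)**2 = 1/4)
203*r(n, q) = 203*(1/4) = 203/4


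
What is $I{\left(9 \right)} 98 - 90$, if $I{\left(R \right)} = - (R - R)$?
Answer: $-90$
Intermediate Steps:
$I{\left(R \right)} = 0$ ($I{\left(R \right)} = \left(-1\right) 0 = 0$)
$I{\left(9 \right)} 98 - 90 = 0 \cdot 98 - 90 = 0 - 90 = -90$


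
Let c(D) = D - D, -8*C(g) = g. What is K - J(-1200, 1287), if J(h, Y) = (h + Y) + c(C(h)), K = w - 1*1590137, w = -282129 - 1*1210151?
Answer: -3082504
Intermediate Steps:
C(g) = -g/8
w = -1492280 (w = -282129 - 1210151 = -1492280)
c(D) = 0
K = -3082417 (K = -1492280 - 1*1590137 = -1492280 - 1590137 = -3082417)
J(h, Y) = Y + h (J(h, Y) = (h + Y) + 0 = (Y + h) + 0 = Y + h)
K - J(-1200, 1287) = -3082417 - (1287 - 1200) = -3082417 - 1*87 = -3082417 - 87 = -3082504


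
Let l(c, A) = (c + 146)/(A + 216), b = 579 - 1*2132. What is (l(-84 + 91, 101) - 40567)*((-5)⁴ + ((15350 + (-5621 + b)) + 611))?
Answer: -121034423432/317 ≈ -3.8181e+8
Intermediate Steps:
b = -1553 (b = 579 - 2132 = -1553)
l(c, A) = (146 + c)/(216 + A)
(l(-84 + 91, 101) - 40567)*((-5)⁴ + ((15350 + (-5621 + b)) + 611)) = ((146 + (-84 + 91))/(216 + 101) - 40567)*((-5)⁴ + ((15350 + (-5621 - 1553)) + 611)) = ((146 + 7)/317 - 40567)*(625 + ((15350 - 7174) + 611)) = ((1/317)*153 - 40567)*(625 + (8176 + 611)) = (153/317 - 40567)*(625 + 8787) = -12859586/317*9412 = -121034423432/317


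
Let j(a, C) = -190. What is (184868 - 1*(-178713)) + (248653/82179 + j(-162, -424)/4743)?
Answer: 76068677902/209219 ≈ 3.6358e+5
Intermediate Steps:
(184868 - 1*(-178713)) + (248653/82179 + j(-162, -424)/4743) = (184868 - 1*(-178713)) + (248653/82179 - 190/4743) = (184868 + 178713) + (248653*(1/82179) - 190*1/4743) = 363581 + (10811/3573 - 190/4743) = 363581 + 624663/209219 = 76068677902/209219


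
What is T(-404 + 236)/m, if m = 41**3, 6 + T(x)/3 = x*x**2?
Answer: -14224914/68921 ≈ -206.39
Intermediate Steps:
T(x) = -18 + 3*x**3 (T(x) = -18 + 3*(x*x**2) = -18 + 3*x**3)
m = 68921
T(-404 + 236)/m = (-18 + 3*(-404 + 236)**3)/68921 = (-18 + 3*(-168)**3)*(1/68921) = (-18 + 3*(-4741632))*(1/68921) = (-18 - 14224896)*(1/68921) = -14224914*1/68921 = -14224914/68921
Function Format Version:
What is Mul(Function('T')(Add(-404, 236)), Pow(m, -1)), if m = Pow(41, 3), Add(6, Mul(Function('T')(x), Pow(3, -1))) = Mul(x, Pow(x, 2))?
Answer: Rational(-14224914, 68921) ≈ -206.39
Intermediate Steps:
Function('T')(x) = Add(-18, Mul(3, Pow(x, 3))) (Function('T')(x) = Add(-18, Mul(3, Mul(x, Pow(x, 2)))) = Add(-18, Mul(3, Pow(x, 3))))
m = 68921
Mul(Function('T')(Add(-404, 236)), Pow(m, -1)) = Mul(Add(-18, Mul(3, Pow(Add(-404, 236), 3))), Pow(68921, -1)) = Mul(Add(-18, Mul(3, Pow(-168, 3))), Rational(1, 68921)) = Mul(Add(-18, Mul(3, -4741632)), Rational(1, 68921)) = Mul(Add(-18, -14224896), Rational(1, 68921)) = Mul(-14224914, Rational(1, 68921)) = Rational(-14224914, 68921)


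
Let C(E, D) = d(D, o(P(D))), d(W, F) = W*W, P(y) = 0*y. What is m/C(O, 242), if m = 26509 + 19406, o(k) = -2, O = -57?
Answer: 45915/58564 ≈ 0.78401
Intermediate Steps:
P(y) = 0
d(W, F) = W²
C(E, D) = D²
m = 45915
m/C(O, 242) = 45915/(242²) = 45915/58564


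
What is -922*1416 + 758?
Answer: -1304794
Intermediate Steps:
-922*1416 + 758 = -1305552 + 758 = -1304794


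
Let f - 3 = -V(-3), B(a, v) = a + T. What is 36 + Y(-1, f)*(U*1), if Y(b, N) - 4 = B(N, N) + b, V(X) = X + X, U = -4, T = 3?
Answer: -24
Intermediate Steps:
V(X) = 2*X
B(a, v) = 3 + a (B(a, v) = a + 3 = 3 + a)
f = 9 (f = 3 - 2*(-3) = 3 - 1*(-6) = 3 + 6 = 9)
Y(b, N) = 7 + N + b (Y(b, N) = 4 + ((3 + N) + b) = 4 + (3 + N + b) = 7 + N + b)
36 + Y(-1, f)*(U*1) = 36 + (7 + 9 - 1)*(-4*1) = 36 + 15*(-4) = 36 - 60 = -24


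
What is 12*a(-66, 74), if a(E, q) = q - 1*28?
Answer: 552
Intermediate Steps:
a(E, q) = -28 + q (a(E, q) = q - 28 = -28 + q)
12*a(-66, 74) = 12*(-28 + 74) = 12*46 = 552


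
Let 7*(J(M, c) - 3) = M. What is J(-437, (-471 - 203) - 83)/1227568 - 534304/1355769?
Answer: -286989090538/728130654909 ≈ -0.39415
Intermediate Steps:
J(M, c) = 3 + M/7
J(-437, (-471 - 203) - 83)/1227568 - 534304/1355769 = (3 + (⅐)*(-437))/1227568 - 534304/1355769 = (3 - 437/7)*(1/1227568) - 534304*1/1355769 = -416/7*1/1227568 - 534304/1355769 = -26/537061 - 534304/1355769 = -286989090538/728130654909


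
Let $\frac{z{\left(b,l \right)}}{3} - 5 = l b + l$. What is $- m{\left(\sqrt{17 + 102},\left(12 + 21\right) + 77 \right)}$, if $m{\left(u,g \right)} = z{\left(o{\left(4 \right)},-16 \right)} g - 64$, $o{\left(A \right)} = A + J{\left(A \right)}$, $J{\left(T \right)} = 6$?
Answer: $56494$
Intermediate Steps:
$o{\left(A \right)} = 6 + A$ ($o{\left(A \right)} = A + 6 = 6 + A$)
$z{\left(b,l \right)} = 15 + 3 l + 3 b l$ ($z{\left(b,l \right)} = 15 + 3 \left(l b + l\right) = 15 + 3 \left(b l + l\right) = 15 + 3 \left(l + b l\right) = 15 + \left(3 l + 3 b l\right) = 15 + 3 l + 3 b l$)
$m{\left(u,g \right)} = -64 - 513 g$ ($m{\left(u,g \right)} = \left(15 + 3 \left(-16\right) + 3 \left(6 + 4\right) \left(-16\right)\right) g - 64 = \left(15 - 48 + 3 \cdot 10 \left(-16\right)\right) g - 64 = \left(15 - 48 - 480\right) g - 64 = - 513 g - 64 = -64 - 513 g$)
$- m{\left(\sqrt{17 + 102},\left(12 + 21\right) + 77 \right)} = - (-64 - 513 \left(\left(12 + 21\right) + 77\right)) = - (-64 - 513 \left(33 + 77\right)) = - (-64 - 56430) = \left(-1\right) \left(-56494\right) = 56494$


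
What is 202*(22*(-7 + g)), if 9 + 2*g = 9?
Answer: -31108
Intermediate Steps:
g = 0 (g = -9/2 + (½)*9 = -9/2 + 9/2 = 0)
202*(22*(-7 + g)) = 202*(22*(-7 + 0)) = 202*(22*(-7)) = 202*(-154) = -31108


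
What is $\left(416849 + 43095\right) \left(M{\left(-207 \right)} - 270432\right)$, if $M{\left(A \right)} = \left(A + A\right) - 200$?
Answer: $-124665981424$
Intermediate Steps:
$M{\left(A \right)} = -200 + 2 A$ ($M{\left(A \right)} = 2 A - 200 = -200 + 2 A$)
$\left(416849 + 43095\right) \left(M{\left(-207 \right)} - 270432\right) = \left(416849 + 43095\right) \left(\left(-200 + 2 \left(-207\right)\right) - 270432\right) = 459944 \left(\left(-200 - 414\right) - 270432\right) = 459944 \left(-614 - 270432\right) = 459944 \left(-271046\right) = -124665981424$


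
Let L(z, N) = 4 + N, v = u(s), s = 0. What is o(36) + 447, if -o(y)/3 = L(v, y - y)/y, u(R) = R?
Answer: 1340/3 ≈ 446.67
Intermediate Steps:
v = 0
o(y) = -12/y (o(y) = -3*(4 + (y - y))/y = -3*(4 + 0)/y = -12/y)
o(36) + 447 = -12/36 + 447 = -12*1/36 + 447 = -⅓ + 447 = 1340/3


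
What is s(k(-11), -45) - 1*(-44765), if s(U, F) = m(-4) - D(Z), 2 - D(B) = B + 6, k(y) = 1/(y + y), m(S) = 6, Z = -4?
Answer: 44771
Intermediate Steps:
k(y) = 1/(2*y)
D(B) = -4 - B (D(B) = 2 - (B + 6) = 2 - (6 + B) = 2 + (-6 - B) = -4 - B)
s(U, F) = 6 (s(U, F) = 6 - (-4 - 1*(-4)) = 6 - (-4 + 4) = 6 - 1*0 = 6 + 0 = 6)
s(k(-11), -45) - 1*(-44765) = 6 - 1*(-44765) = 6 + 44765 = 44771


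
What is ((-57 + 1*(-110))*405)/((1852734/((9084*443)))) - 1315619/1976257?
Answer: -89649213747146281/610246422773 ≈ -1.4691e+5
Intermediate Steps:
((-57 + 1*(-110))*405)/((1852734/((9084*443)))) - 1315619/1976257 = ((-57 - 110)*405)/((1852734/4024212)) - 1315619*1/1976257 = (-167*405)/((1852734*(1/4024212))) - 1315619/1976257 = -67635/308789/670702 - 1315619/1976257 = -67635*670702/308789 - 1315619/1976257 = -45362929770/308789 - 1315619/1976257 = -89649213747146281/610246422773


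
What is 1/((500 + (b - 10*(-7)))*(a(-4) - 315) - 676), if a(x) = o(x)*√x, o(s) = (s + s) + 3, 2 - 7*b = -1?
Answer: -8837689/1595568830629 + 279510*I/1595568830629 ≈ -5.5389e-6 + 1.7518e-7*I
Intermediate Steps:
b = 3/7 (b = 2/7 - ⅐*(-1) = 2/7 + ⅐ = 3/7 ≈ 0.42857)
o(s) = 3 + 2*s (o(s) = 2*s + 3 = 3 + 2*s)
a(x) = √x*(3 + 2*x) (a(x) = (3 + 2*x)*√x = √x*(3 + 2*x))
1/((500 + (b - 10*(-7)))*(a(-4) - 315) - 676) = 1/((500 + (3/7 - 10*(-7)))*(√(-4)*(3 + 2*(-4)) - 315) - 676) = 1/((500 + (3/7 + 70))*((2*I)*(3 - 8) - 315) - 676) = 1/((500 + 493/7)*((2*I)*(-5) - 315) - 676) = 1/(3993*(-10*I - 315)/7 - 676) = 1/(3993*(-315 - 10*I)/7 - 676) = 1/((-179685 - 39930*I/7) - 676) = 1/(-180361 - 39930*I/7) = 49*(-180361 + 39930*I/7)/1595568830629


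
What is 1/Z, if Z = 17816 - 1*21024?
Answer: -1/3208 ≈ -0.00031172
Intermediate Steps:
Z = -3208 (Z = 17816 - 21024 = -3208)
1/Z = 1/(-3208) = -1/3208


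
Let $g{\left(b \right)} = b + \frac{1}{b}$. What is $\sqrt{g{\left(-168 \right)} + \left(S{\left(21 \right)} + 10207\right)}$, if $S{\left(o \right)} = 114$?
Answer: $\frac{\sqrt{71639526}}{84} \approx 100.76$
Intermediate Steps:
$\sqrt{g{\left(-168 \right)} + \left(S{\left(21 \right)} + 10207\right)} = \sqrt{\left(-168 + \frac{1}{-168}\right) + \left(114 + 10207\right)} = \sqrt{\left(-168 - \frac{1}{168}\right) + 10321} = \sqrt{- \frac{28225}{168} + 10321} = \sqrt{\frac{1705703}{168}} = \frac{\sqrt{71639526}}{84}$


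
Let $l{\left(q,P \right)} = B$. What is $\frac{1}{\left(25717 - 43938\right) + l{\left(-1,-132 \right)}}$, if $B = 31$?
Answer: $- \frac{1}{18190} \approx -5.4975 \cdot 10^{-5}$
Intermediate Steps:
$l{\left(q,P \right)} = 31$
$\frac{1}{\left(25717 - 43938\right) + l{\left(-1,-132 \right)}} = \frac{1}{\left(25717 - 43938\right) + 31} = \frac{1}{-18221 + 31} = \frac{1}{-18190} = - \frac{1}{18190}$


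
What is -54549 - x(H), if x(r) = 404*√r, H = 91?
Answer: -54549 - 404*√91 ≈ -58403.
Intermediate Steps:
-54549 - x(H) = -54549 - 404*√91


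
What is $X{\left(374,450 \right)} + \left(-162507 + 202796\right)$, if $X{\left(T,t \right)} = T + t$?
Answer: $41113$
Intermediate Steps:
$X{\left(374,450 \right)} + \left(-162507 + 202796\right) = \left(374 + 450\right) + \left(-162507 + 202796\right) = 824 + 40289 = 41113$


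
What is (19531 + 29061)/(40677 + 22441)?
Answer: 24296/31559 ≈ 0.76986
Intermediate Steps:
(19531 + 29061)/(40677 + 22441) = 48592/63118 = 48592*(1/63118) = 24296/31559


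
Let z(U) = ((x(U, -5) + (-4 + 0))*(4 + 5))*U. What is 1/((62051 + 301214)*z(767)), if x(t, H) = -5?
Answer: -1/22568564655 ≈ -4.4309e-11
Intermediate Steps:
z(U) = -81*U (z(U) = ((-5 + (-4 + 0))*(4 + 5))*U = ((-5 - 4)*9)*U = (-9*9)*U = -81*U)
1/((62051 + 301214)*z(767)) = 1/((62051 + 301214)*((-81*767))) = 1/(363265*(-62127)) = (1/363265)*(-1/62127) = -1/22568564655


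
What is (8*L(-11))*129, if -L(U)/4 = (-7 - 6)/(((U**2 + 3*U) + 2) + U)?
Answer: 53664/79 ≈ 679.29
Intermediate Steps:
L(U) = 52/(2 + U**2 + 4*U) (L(U) = -4*(-7 - 6)/(((U**2 + 3*U) + 2) + U) = -(-52)/((2 + U**2 + 3*U) + U) = -(-52)/(2 + U**2 + 4*U) = 52/(2 + U**2 + 4*U))
(8*L(-11))*129 = (8*(52/(2 + (-11)**2 + 4*(-11))))*129 = (8*(52/(2 + 121 - 44)))*129 = (8*(52/79))*129 = (416/79)*129 = 53664/79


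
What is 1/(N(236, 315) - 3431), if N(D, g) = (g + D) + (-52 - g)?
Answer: -1/3247 ≈ -0.00030798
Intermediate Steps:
N(D, g) = -52 + D (N(D, g) = (D + g) + (-52 - g) = -52 + D)
1/(N(236, 315) - 3431) = 1/((-52 + 236) - 3431) = 1/(184 - 3431) = 1/(-3247) = -1/3247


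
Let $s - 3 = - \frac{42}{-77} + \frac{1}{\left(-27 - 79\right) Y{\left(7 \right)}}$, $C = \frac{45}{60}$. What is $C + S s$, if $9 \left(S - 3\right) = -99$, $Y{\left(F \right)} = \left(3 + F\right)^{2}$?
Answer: $- \frac{1609831}{58300} \approx -27.613$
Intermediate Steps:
$S = -8$ ($S = 3 + \frac{1}{9} \left(-99\right) = 3 - 11 = -8$)
$C = \frac{3}{4}$ ($C = 45 \cdot \frac{1}{60} = \frac{3}{4} \approx 0.75$)
$s = \frac{413389}{116600}$ ($s = 3 + \left(- \frac{42}{-77} + \frac{1}{\left(-27 - 79\right) \left(3 + 7\right)^{2}}\right) = 3 + \left(\left(-42\right) \left(- \frac{1}{77}\right) + \frac{1}{\left(-106\right) 10^{2}}\right) = 3 + \left(\frac{6}{11} - \frac{1}{106 \cdot 100}\right) = 3 + \left(\frac{6}{11} - \frac{1}{10600}\right) = 3 + \frac{63589}{116600} = \frac{413389}{116600} \approx 3.5454$)
$C + S s = \frac{3}{4} - \frac{413389}{14575} = - \frac{1609831}{58300}$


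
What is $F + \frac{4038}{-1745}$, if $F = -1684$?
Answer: $- \frac{2942618}{1745} \approx -1686.3$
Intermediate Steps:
$F + \frac{4038}{-1745} = -1684 + \frac{4038}{-1745} = -1684 + 4038 \left(- \frac{1}{1745}\right) = -1684 - \frac{4038}{1745} = - \frac{2942618}{1745}$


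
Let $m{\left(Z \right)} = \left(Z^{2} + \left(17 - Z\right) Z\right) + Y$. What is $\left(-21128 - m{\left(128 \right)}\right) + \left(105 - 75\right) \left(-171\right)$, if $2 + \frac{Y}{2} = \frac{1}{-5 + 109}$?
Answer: $- \frac{1478361}{52} \approx -28430.0$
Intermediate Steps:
$Y = - \frac{207}{52}$ ($Y = -4 + \frac{2}{-5 + 109} = -4 + \frac{2}{104} = -4 + 2 \cdot \frac{1}{104} = -4 + \frac{1}{52} = - \frac{207}{52} \approx -3.9808$)
$m{\left(Z \right)} = - \frac{207}{52} + Z^{2} + Z \left(17 - Z\right)$ ($m{\left(Z \right)} = \left(Z^{2} + \left(17 - Z\right) Z\right) - \frac{207}{52} = \left(Z^{2} + Z \left(17 - Z\right)\right) - \frac{207}{52} = - \frac{207}{52} + Z^{2} + Z \left(17 - Z\right)$)
$\left(-21128 - m{\left(128 \right)}\right) + \left(105 - 75\right) \left(-171\right) = \left(-21128 - \left(- \frac{207}{52} + 17 \cdot 128\right)\right) + \left(105 - 75\right) \left(-171\right) = \left(-21128 - \left(- \frac{207}{52} + 2176\right)\right) + 30 \left(-171\right) = \left(-21128 - \frac{112945}{52}\right) - 5130 = - \frac{1211601}{52} - 5130 = - \frac{1478361}{52}$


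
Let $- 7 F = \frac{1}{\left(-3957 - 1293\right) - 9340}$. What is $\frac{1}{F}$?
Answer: $102130$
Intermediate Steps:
$F = \frac{1}{102130}$ ($F = - \frac{1}{7 \left(\left(-3957 - 1293\right) - 9340\right)} = - \frac{1}{7 \left(-5250 - 9340\right)} = - \frac{1}{7 \left(-14590\right)} = \left(- \frac{1}{7}\right) \left(- \frac{1}{14590}\right) = \frac{1}{102130} \approx 9.7914 \cdot 10^{-6}$)
$\frac{1}{F} = \frac{1}{\frac{1}{102130}} = 102130$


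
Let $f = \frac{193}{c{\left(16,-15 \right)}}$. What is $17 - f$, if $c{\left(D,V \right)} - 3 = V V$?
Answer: $\frac{3683}{228} \approx 16.154$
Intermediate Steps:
$c{\left(D,V \right)} = 3 + V^{2}$ ($c{\left(D,V \right)} = 3 + V V = 3 + V^{2}$)
$f = \frac{193}{228}$ ($f = \frac{193}{3 + \left(-15\right)^{2}} = \frac{193}{3 + 225} = \frac{193}{228} \approx 0.84649$)
$17 - f = 17 - \frac{193}{228} = \frac{3683}{228}$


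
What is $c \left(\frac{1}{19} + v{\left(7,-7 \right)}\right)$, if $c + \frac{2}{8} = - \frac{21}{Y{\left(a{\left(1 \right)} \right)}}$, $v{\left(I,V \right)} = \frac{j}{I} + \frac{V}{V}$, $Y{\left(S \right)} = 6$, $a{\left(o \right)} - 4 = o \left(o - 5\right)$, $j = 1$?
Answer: $- \frac{2385}{532} \approx -4.4831$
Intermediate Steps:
$a{\left(o \right)} = 4 + o \left(-5 + o\right)$ ($a{\left(o \right)} = 4 + o \left(o - 5\right) = 4 + o \left(-5 + o\right)$)
$v{\left(I,V \right)} = 1 + \frac{1}{I}$ ($v{\left(I,V \right)} = 1 \frac{1}{I} + \frac{V}{V} = \frac{1}{I} + 1 = 1 + \frac{1}{I}$)
$c = - \frac{15}{4}$ ($c = - \frac{1}{4} - \frac{21}{6} = - \frac{1}{4} - \frac{7}{2} = - \frac{15}{4} \approx -3.75$)
$c \left(\frac{1}{19} + v{\left(7,-7 \right)}\right) = - \frac{15 \left(\frac{1}{19} + \frac{1 + 7}{7}\right)}{4} = - \frac{15 \left(\frac{1}{19} + \frac{1}{7} \cdot 8\right)}{4} = - \frac{15 \left(\frac{1}{19} + \frac{8}{7}\right)}{4} = \left(- \frac{15}{4}\right) \frac{159}{133} = - \frac{2385}{532}$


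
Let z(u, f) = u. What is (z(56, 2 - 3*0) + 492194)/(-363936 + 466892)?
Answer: 246125/51478 ≈ 4.7812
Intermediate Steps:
(z(56, 2 - 3*0) + 492194)/(-363936 + 466892) = (56 + 492194)/(-363936 + 466892) = 492250/102956 = 492250*(1/102956) = 246125/51478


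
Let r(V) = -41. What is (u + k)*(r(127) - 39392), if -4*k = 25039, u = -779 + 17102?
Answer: -1587296549/4 ≈ -3.9682e+8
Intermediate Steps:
u = 16323
k = -25039/4 (k = -¼*25039 = -25039/4 ≈ -6259.8)
(u + k)*(r(127) - 39392) = (16323 - 25039/4)*(-41 - 39392) = (40253/4)*(-39433) = -1587296549/4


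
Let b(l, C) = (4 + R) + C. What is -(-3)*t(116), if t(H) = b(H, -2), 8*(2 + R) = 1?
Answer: 3/8 ≈ 0.37500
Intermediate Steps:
R = -15/8 (R = -2 + (1/8)*1 = -2 + 1/8 = -15/8 ≈ -1.8750)
b(l, C) = 17/8 + C (b(l, C) = (4 - 15/8) + C = 17/8 + C)
t(H) = 1/8 (t(H) = 17/8 - 2 = 1/8)
-(-3)*t(116) = -(-3)/8 = -3*(-1/8) = 3/8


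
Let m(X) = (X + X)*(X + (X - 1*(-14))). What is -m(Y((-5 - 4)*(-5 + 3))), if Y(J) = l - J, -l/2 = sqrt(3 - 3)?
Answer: -792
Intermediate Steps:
l = 0 (l = -2*sqrt(3 - 3) = -2*sqrt(0) = -2*0 = 0)
Y(J) = -J (Y(J) = 0 - J = -J)
m(X) = 2*X*(14 + 2*X) (m(X) = (2*X)*(X + (X + 14)) = (2*X)*(X + (14 + X)) = (2*X)*(14 + 2*X) = 2*X*(14 + 2*X))
-m(Y((-5 - 4)*(-5 + 3))) = -4*(-(-5 - 4)*(-5 + 3))*(7 - (-5 - 4)*(-5 + 3)) = -4*(-(-9)*(-2))*(7 - (-9)*(-2)) = -4*(-1*18)*(7 - 1*18) = -4*(-18)*(7 - 18) = -4*(-18)*(-11) = -1*792 = -792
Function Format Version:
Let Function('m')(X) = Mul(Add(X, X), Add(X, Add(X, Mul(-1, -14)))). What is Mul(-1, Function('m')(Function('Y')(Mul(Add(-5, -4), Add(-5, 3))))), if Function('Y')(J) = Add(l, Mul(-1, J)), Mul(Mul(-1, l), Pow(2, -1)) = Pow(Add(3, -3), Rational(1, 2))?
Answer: -792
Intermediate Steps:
l = 0 (l = Mul(-2, Pow(Add(3, -3), Rational(1, 2))) = Mul(-2, Pow(0, Rational(1, 2))) = Mul(-2, 0) = 0)
Function('Y')(J) = Mul(-1, J) (Function('Y')(J) = Add(0, Mul(-1, J)) = Mul(-1, J))
Function('m')(X) = Mul(2, X, Add(14, Mul(2, X))) (Function('m')(X) = Mul(Mul(2, X), Add(X, Add(X, 14))) = Mul(Mul(2, X), Add(X, Add(14, X))) = Mul(Mul(2, X), Add(14, Mul(2, X))) = Mul(2, X, Add(14, Mul(2, X))))
Mul(-1, Function('m')(Function('Y')(Mul(Add(-5, -4), Add(-5, 3))))) = Mul(-1, Mul(4, Mul(-1, Mul(Add(-5, -4), Add(-5, 3))), Add(7, Mul(-1, Mul(Add(-5, -4), Add(-5, 3)))))) = Mul(-1, Mul(4, Mul(-1, Mul(-9, -2)), Add(7, Mul(-1, Mul(-9, -2))))) = Mul(-1, Mul(4, Mul(-1, 18), Add(7, Mul(-1, 18)))) = Mul(-1, Mul(4, -18, Add(7, -18))) = Mul(-1, Mul(4, -18, -11)) = Mul(-1, 792) = -792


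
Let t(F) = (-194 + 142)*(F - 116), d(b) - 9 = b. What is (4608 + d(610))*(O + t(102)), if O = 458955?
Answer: 2402763041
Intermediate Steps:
d(b) = 9 + b
t(F) = 6032 - 52*F (t(F) = -52*(-116 + F) = 6032 - 52*F)
(4608 + d(610))*(O + t(102)) = (4608 + (9 + 610))*(458955 + (6032 - 52*102)) = (4608 + 619)*(458955 + (6032 - 5304)) = 5227*(458955 + 728) = 5227*459683 = 2402763041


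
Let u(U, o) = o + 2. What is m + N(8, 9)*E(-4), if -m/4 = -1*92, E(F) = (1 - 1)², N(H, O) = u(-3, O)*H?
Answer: 368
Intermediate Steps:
u(U, o) = 2 + o
N(H, O) = H*(2 + O) (N(H, O) = (2 + O)*H = H*(2 + O))
E(F) = 0 (E(F) = 0² = 0)
m = 368 (m = -(-4)*92 = -4*(-92) = 368)
m + N(8, 9)*E(-4) = 368 + (8*(2 + 9))*0 = 368 + (8*11)*0 = 368 + 88*0 = 368 + 0 = 368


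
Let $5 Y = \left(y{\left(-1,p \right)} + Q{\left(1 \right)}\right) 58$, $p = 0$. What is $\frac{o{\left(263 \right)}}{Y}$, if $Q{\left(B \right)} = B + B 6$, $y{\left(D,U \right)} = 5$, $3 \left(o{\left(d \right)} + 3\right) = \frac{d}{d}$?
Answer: $- \frac{5}{261} \approx -0.019157$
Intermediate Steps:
$o{\left(d \right)} = - \frac{8}{3}$ ($o{\left(d \right)} = -3 + \frac{d \frac{1}{d}}{3} = -3 + \frac{1}{3} \cdot 1 = -3 + \frac{1}{3} = - \frac{8}{3}$)
$Q{\left(B \right)} = 7 B$ ($Q{\left(B \right)} = B + 6 B = 7 B$)
$Y = \frac{696}{5}$ ($Y = \frac{\left(5 + 7 \cdot 1\right) 58}{5} = \frac{\left(5 + 7\right) 58}{5} = \frac{12 \cdot 58}{5} = \frac{1}{5} \cdot 696 = \frac{696}{5} \approx 139.2$)
$\frac{o{\left(263 \right)}}{Y} = - \frac{8}{3 \cdot \frac{696}{5}} = \left(- \frac{8}{3}\right) \frac{5}{696} = - \frac{5}{261}$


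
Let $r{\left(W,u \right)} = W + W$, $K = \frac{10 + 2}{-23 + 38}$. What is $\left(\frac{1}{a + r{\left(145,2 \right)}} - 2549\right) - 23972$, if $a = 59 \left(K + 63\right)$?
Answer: $- \frac{537607186}{20271} \approx -26521.0$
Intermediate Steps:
$K = \frac{4}{5}$ ($K = \frac{12}{15} = 12 \cdot \frac{1}{15} = \frac{4}{5} \approx 0.8$)
$r{\left(W,u \right)} = 2 W$
$a = \frac{18821}{5}$ ($a = 59 \left(\frac{4}{5} + 63\right) = 59 \cdot \frac{319}{5} = \frac{18821}{5} \approx 3764.2$)
$\left(\frac{1}{a + r{\left(145,2 \right)}} - 2549\right) - 23972 = \left(\frac{1}{\frac{18821}{5} + 2 \cdot 145} - 2549\right) - 23972 = \left(\frac{1}{\frac{18821}{5} + 290} - 2549\right) - 23972 = \left(\frac{1}{\frac{20271}{5}} - 2549\right) - 23972 = \left(\frac{5}{20271} - 2549\right) - 23972 = - \frac{51670774}{20271} - 23972 = - \frac{537607186}{20271}$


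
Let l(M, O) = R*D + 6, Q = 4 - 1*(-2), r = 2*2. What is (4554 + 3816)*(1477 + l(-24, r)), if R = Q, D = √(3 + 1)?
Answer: 12513150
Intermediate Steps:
D = 2 (D = √4 = 2)
r = 4
Q = 6 (Q = 4 + 2 = 6)
R = 6
l(M, O) = 18 (l(M, O) = 6*2 + 6 = 12 + 6 = 18)
(4554 + 3816)*(1477 + l(-24, r)) = (4554 + 3816)*(1477 + 18) = 8370*1495 = 12513150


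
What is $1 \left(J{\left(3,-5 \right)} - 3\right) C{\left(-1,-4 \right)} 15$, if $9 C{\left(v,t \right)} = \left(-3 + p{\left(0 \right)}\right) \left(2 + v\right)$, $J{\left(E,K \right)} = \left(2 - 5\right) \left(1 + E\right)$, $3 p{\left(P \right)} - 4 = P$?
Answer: $\frac{125}{3} \approx 41.667$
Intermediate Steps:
$p{\left(P \right)} = \frac{4}{3} + \frac{P}{3}$
$J{\left(E,K \right)} = -3 - 3 E$ ($J{\left(E,K \right)} = - 3 \left(1 + E\right) = -3 - 3 E$)
$C{\left(v,t \right)} = - \frac{10}{27} - \frac{5 v}{27}$ ($C{\left(v,t \right)} = \frac{\left(-3 + \left(\frac{4}{3} + \frac{1}{3} \cdot 0\right)\right) \left(2 + v\right)}{9} = \frac{\left(-3 + \left(\frac{4}{3} + 0\right)\right) \left(2 + v\right)}{9} = \frac{\left(-3 + \frac{4}{3}\right) \left(2 + v\right)}{9} = \frac{\left(- \frac{5}{3}\right) \left(2 + v\right)}{9} = \frac{- \frac{10}{3} - \frac{5 v}{3}}{9} = - \frac{10}{27} - \frac{5 v}{27}$)
$1 \left(J{\left(3,-5 \right)} - 3\right) C{\left(-1,-4 \right)} 15 = 1 \left(\left(-3 - 9\right) - 3\right) \left(- \frac{10}{27} - - \frac{5}{27}\right) 15 = 1 \left(\left(-3 - 9\right) - 3\right) \left(- \frac{10}{27} + \frac{5}{27}\right) 15 = 1 \left(-12 - 3\right) \left(- \frac{5}{27}\right) 15 = 1 \left(-15\right) \left(- \frac{5}{27}\right) 15 = \left(-15\right) \left(- \frac{5}{27}\right) 15 = \frac{25}{9} \cdot 15 = \frac{125}{3}$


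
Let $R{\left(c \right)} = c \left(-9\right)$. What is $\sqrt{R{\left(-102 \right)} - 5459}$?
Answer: $i \sqrt{4541} \approx 67.387 i$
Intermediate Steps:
$R{\left(c \right)} = - 9 c$
$\sqrt{R{\left(-102 \right)} - 5459} = \sqrt{\left(-9\right) \left(-102\right) - 5459} = \sqrt{918 - 5459} = \sqrt{-4541} = i \sqrt{4541}$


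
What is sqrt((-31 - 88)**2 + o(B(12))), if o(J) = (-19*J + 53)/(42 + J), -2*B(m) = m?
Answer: sqrt(509963)/6 ≈ 119.02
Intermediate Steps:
B(m) = -m/2
o(J) = (53 - 19*J)/(42 + J)
sqrt((-31 - 88)**2 + o(B(12))) = sqrt((-31 - 88)**2 + (53 - (-19)*12/2)/(42 - 1/2*12)) = sqrt((-119)**2 + (53 - 19*(-6))/(42 - 6)) = sqrt(14161 + (53 + 114)/36) = sqrt(14161 + (1/36)*167) = sqrt(14161 + 167/36) = sqrt(509963/36) = sqrt(509963)/6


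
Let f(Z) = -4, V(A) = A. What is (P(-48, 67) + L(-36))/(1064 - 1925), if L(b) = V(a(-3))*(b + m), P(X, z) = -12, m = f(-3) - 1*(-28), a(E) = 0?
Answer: 4/287 ≈ 0.013937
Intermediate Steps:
m = 24 (m = -4 - 1*(-28) = -4 + 28 = 24)
L(b) = 0 (L(b) = 0*(b + 24) = 0*(24 + b) = 0)
(P(-48, 67) + L(-36))/(1064 - 1925) = (-12 + 0)/(1064 - 1925) = -12/(-861) = -12*(-1/861) = 4/287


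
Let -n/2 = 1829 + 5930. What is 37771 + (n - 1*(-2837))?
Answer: 25090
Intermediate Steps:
n = -15518 (n = -2*(1829 + 5930) = -2*7759 = -15518)
37771 + (n - 1*(-2837)) = 37771 + (-15518 - 1*(-2837)) = 37771 + (-15518 + 2837) = 37771 - 12681 = 25090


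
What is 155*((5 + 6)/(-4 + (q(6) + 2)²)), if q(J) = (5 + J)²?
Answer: 31/275 ≈ 0.11273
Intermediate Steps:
155*((5 + 6)/(-4 + (q(6) + 2)²)) = 155*((5 + 6)/(-4 + ((5 + 6)² + 2)²)) = 155*(11/(-4 + (11² + 2)²)) = 155*(11/(-4 + (121 + 2)²)) = 155*(11/(-4 + 123²)) = 155*(11/(-4 + 15129)) = 155*(11/15125) = 155*(11*(1/15125)) = 155*(1/1375) = 31/275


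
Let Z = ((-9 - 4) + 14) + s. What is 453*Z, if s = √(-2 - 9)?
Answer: 453 + 453*I*√11 ≈ 453.0 + 1502.4*I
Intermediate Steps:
s = I*√11 (s = √(-11) = I*√11 ≈ 3.3166*I)
Z = 1 + I*√11 (Z = ((-9 - 4) + 14) + I*√11 = (-13 + 14) + I*√11 = 1 + I*√11 ≈ 1.0 + 3.3166*I)
453*Z = 453*(1 + I*√11) = 453 + 453*I*√11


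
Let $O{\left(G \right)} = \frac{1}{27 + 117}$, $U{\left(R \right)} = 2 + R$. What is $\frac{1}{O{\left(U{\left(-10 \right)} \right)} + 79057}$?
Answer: $\frac{144}{11384209} \approx 1.2649 \cdot 10^{-5}$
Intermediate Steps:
$O{\left(G \right)} = \frac{1}{144}$
$\frac{1}{O{\left(U{\left(-10 \right)} \right)} + 79057} = \frac{1}{\frac{1}{144} + 79057} = \frac{1}{\frac{11384209}{144}} = \frac{144}{11384209}$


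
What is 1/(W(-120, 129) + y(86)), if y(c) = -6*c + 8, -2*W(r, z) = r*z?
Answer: 1/7232 ≈ 0.00013827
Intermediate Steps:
W(r, z) = -r*z/2
y(c) = 8 - 6*c
1/(W(-120, 129) + y(86)) = 1/(-1/2*(-120)*129 + (8 - 6*86)) = 1/(7740 + (8 - 516)) = 1/(7740 - 508) = 1/7232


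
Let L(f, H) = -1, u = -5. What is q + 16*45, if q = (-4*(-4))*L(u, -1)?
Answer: 704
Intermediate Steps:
q = -16 (q = -4*(-4)*(-1) = 16*(-1) = -16)
q + 16*45 = -16 + 16*45 = -16 + 720 = 704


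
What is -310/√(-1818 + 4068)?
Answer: -31*√10/15 ≈ -6.5354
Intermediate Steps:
-310/√(-1818 + 4068) = -310*√10/150 = -31*√10/15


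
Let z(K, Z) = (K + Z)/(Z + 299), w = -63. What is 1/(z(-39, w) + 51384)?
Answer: 118/6063261 ≈ 1.9461e-5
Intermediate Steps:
z(K, Z) = (K + Z)/(299 + Z)
1/(z(-39, w) + 51384) = 1/((-39 - 63)/(299 - 63) + 51384) = 1/(-102/236 + 51384) = 1/((1/236)*(-102) + 51384) = 1/(-51/118 + 51384) = 1/(6063261/118) = 118/6063261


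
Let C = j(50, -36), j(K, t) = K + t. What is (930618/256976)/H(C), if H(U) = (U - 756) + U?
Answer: -35793/7195328 ≈ -0.0049745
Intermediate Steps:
C = 14 (C = 50 - 36 = 14)
H(U) = -756 + 2*U (H(U) = (-756 + U) + U = -756 + 2*U)
(930618/256976)/H(C) = (930618/256976)/(-756 + 2*14) = (930618*(1/256976))/(-756 + 28) = (465309/128488)/(-728) = (465309/128488)*(-1/728) = -35793/7195328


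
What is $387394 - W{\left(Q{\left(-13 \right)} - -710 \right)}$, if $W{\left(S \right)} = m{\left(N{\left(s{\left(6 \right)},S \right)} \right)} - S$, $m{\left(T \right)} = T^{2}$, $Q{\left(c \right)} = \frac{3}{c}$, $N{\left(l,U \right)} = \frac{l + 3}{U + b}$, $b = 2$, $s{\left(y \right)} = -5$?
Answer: $\frac{431972736081353}{1113034117} \approx 3.881 \cdot 10^{5}$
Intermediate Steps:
$N{\left(l,U \right)} = \frac{3 + l}{2 + U}$ ($N{\left(l,U \right)} = \frac{l + 3}{U + 2} = \frac{3 + l}{2 + U}$)
$W{\left(S \right)} = - S + \frac{4}{\left(2 + S\right)^{2}}$ ($W{\left(S \right)} = \left(\frac{3 - 5}{2 + S}\right)^{2} - S = \left(\frac{1}{2 + S} \left(-2\right)\right)^{2} - S = \left(- \frac{2}{2 + S}\right)^{2} - S = \frac{4}{\left(2 + S\right)^{2}} - S = - S + \frac{4}{\left(2 + S\right)^{2}}$)
$387394 - W{\left(Q{\left(-13 \right)} - -710 \right)} = 387394 - \left(- (\frac{3}{-13} - -710) + \frac{4}{\left(2 + \left(\frac{3}{-13} - -710\right)\right)^{2}}\right) = 387394 - \left(- (3 \left(- \frac{1}{13}\right) + 710) + \frac{4}{\left(2 + \left(3 \left(- \frac{1}{13}\right) + 710\right)\right)^{2}}\right) = 387394 - \left(- (- \frac{3}{13} + 710) + \frac{4}{\left(2 + \left(- \frac{3}{13} + 710\right)\right)^{2}}\right) = 387394 - \left(\left(-1\right) \frac{9227}{13} + \frac{4}{\left(2 + \frac{9227}{13}\right)^{2}}\right) = 387394 - \left(- \frac{9227}{13} + \frac{4}{\frac{85618009}{169}}\right) = 387394 - \left(- \frac{9227}{13} + 4 \cdot \frac{169}{85618009}\right) = 387394 - \left(- \frac{9227}{13} + \frac{676}{85618009}\right) = 387394 - - \frac{789997360255}{1113034117} = 387394 + \frac{789997360255}{1113034117} = \frac{431972736081353}{1113034117}$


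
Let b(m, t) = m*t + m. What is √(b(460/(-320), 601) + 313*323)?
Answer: √1603738/4 ≈ 316.60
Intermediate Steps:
b(m, t) = m + m*t
√(b(460/(-320), 601) + 313*323) = √((460/(-320))*(1 + 601) + 313*323) = √((460*(-1/320))*602 + 101099) = √(-23/16*602 + 101099) = √(-6923/8 + 101099) = √(801869/8) = √1603738/4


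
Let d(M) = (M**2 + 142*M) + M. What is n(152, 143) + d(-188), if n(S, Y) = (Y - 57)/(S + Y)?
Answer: 2495786/295 ≈ 8460.3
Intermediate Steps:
n(S, Y) = (-57 + Y)/(S + Y)
d(M) = M**2 + 143*M
n(152, 143) + d(-188) = (-57 + 143)/(152 + 143) - 188*(143 - 188) = 86/295 - 188*(-45) = (1/295)*86 + 8460 = 86/295 + 8460 = 2495786/295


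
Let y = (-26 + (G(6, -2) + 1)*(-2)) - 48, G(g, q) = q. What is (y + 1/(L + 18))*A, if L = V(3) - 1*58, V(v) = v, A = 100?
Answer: -266500/37 ≈ -7202.7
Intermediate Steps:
L = -55 (L = 3 - 1*58 = 3 - 58 = -55)
y = -72 (y = (-26 + (-2 + 1)*(-2)) - 48 = (-26 - 1*(-2)) - 48 = (-26 + 2) - 48 = -24 - 48 = -72)
(y + 1/(L + 18))*A = (-72 + 1/(-55 + 18))*100 = (-72 + 1/(-37))*100 = (-72 - 1/37)*100 = -2665/37*100 = -266500/37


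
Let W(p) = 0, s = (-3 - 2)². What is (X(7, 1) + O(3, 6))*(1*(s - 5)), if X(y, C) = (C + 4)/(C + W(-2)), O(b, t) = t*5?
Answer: 700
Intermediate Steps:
s = 25 (s = (-5)² = 25)
O(b, t) = 5*t
X(y, C) = (4 + C)/C (X(y, C) = (C + 4)/(C + 0) = (4 + C)/C)
(X(7, 1) + O(3, 6))*(1*(s - 5)) = ((4 + 1)/1 + 5*6)*(1*(25 - 5)) = (1*5 + 30)*(1*20) = (5 + 30)*20 = 35*20 = 700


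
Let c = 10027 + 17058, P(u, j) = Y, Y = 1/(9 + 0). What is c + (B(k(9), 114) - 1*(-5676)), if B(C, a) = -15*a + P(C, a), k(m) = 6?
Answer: 279460/9 ≈ 31051.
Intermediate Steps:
Y = 1/9 ≈ 0.11111
P(u, j) = 1/9
B(C, a) = 1/9 - 15*a (B(C, a) = -15*a + 1/9 = 1/9 - 15*a)
c = 27085
c + (B(k(9), 114) - 1*(-5676)) = 27085 + ((1/9 - 15*114) - 1*(-5676)) = 27085 + ((1/9 - 1710) + 5676) = 27085 + (-15389/9 + 5676) = 27085 + 35695/9 = 279460/9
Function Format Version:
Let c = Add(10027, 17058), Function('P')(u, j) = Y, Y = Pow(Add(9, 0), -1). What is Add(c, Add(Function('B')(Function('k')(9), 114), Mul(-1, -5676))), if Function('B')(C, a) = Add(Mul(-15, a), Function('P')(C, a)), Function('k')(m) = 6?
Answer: Rational(279460, 9) ≈ 31051.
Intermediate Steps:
Y = Rational(1, 9) (Y = Pow(9, -1) = Rational(1, 9) ≈ 0.11111)
Function('P')(u, j) = Rational(1, 9)
Function('B')(C, a) = Add(Rational(1, 9), Mul(-15, a)) (Function('B')(C, a) = Add(Mul(-15, a), Rational(1, 9)) = Add(Rational(1, 9), Mul(-15, a)))
c = 27085
Add(c, Add(Function('B')(Function('k')(9), 114), Mul(-1, -5676))) = Add(27085, Add(Add(Rational(1, 9), Mul(-15, 114)), Mul(-1, -5676))) = Add(27085, Add(Add(Rational(1, 9), -1710), 5676)) = Add(27085, Add(Rational(-15389, 9), 5676)) = Add(27085, Rational(35695, 9)) = Rational(279460, 9)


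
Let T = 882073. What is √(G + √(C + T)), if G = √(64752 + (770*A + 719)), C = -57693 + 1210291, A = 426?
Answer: √(√393491 + √2034671) ≈ 45.318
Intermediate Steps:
C = 1152598
G = √393491 (G = √(64752 + (770*426 + 719)) = √(64752 + (328020 + 719)) = √(64752 + 328739) = √393491 ≈ 627.29)
√(G + √(C + T)) = √(√393491 + √(1152598 + 882073)) = √(√393491 + √2034671)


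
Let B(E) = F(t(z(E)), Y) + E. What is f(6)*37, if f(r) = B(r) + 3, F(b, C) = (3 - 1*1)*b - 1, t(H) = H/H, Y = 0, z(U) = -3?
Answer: 370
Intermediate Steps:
t(H) = 1
F(b, C) = -1 + 2*b (F(b, C) = (3 - 1)*b - 1 = 2*b - 1 = -1 + 2*b)
B(E) = 1 + E (B(E) = (-1 + 2*1) + E = (-1 + 2) + E = 1 + E)
f(r) = 4 + r (f(r) = (1 + r) + 3 = 4 + r)
f(6)*37 = (4 + 6)*37 = 10*37 = 370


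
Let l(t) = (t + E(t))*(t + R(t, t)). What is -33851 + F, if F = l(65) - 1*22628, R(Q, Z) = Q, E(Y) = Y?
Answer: -39579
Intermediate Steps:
l(t) = 4*t² (l(t) = (t + t)*(t + t) = (2*t)*(2*t) = 4*t²)
F = -5728 (F = 4*65² - 1*22628 = 4*4225 - 22628 = 16900 - 22628 = -5728)
-33851 + F = -33851 - 5728 = -39579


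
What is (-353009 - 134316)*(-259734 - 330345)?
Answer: 287560248675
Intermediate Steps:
(-353009 - 134316)*(-259734 - 330345) = -487325*(-590079) = 287560248675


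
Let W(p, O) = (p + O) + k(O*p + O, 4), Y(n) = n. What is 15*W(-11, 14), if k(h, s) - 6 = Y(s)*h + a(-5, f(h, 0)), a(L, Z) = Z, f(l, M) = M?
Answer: -8265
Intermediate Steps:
k(h, s) = 6 + h*s (k(h, s) = 6 + (s*h + 0) = 6 + (h*s + 0) = 6 + h*s)
W(p, O) = 6 + p + 5*O + 4*O*p (W(p, O) = (p + O) + (6 + (O*p + O)*4) = (O + p) + (6 + (O + O*p)*4) = (O + p) + (6 + (4*O + 4*O*p)) = (O + p) + (6 + 4*O + 4*O*p) = 6 + p + 5*O + 4*O*p)
15*W(-11, 14) = 15*(6 + 14 - 11 + 4*14*(1 - 11)) = 15*(6 + 14 - 11 + 4*14*(-10)) = 15*(6 + 14 - 11 - 560) = 15*(-551) = -8265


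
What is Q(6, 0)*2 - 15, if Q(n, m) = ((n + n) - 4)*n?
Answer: 81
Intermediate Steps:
Q(n, m) = n*(-4 + 2*n) (Q(n, m) = (2*n - 4)*n = (-4 + 2*n)*n = n*(-4 + 2*n))
Q(6, 0)*2 - 15 = (2*6*(-2 + 6))*2 - 15 = (2*6*4)*2 - 15 = 48*2 - 15 = 96 - 15 = 81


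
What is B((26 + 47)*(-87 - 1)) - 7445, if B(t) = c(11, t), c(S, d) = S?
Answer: -7434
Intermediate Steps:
B(t) = 11
B((26 + 47)*(-87 - 1)) - 7445 = 11 - 7445 = -7434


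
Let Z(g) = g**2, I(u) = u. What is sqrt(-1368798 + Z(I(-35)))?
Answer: I*sqrt(1367573) ≈ 1169.4*I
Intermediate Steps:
sqrt(-1368798 + Z(I(-35))) = sqrt(-1368798 + (-35)**2) = sqrt(-1368798 + 1225) = sqrt(-1367573) = I*sqrt(1367573)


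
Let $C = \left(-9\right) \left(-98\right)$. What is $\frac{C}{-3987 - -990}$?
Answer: $- \frac{98}{333} \approx -0.29429$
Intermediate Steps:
$C = 882$
$\frac{C}{-3987 - -990} = \frac{882}{-3987 - -990} = \frac{882}{-3987 + 990} = \frac{882}{-2997} = 882 \left(- \frac{1}{2997}\right) = - \frac{98}{333}$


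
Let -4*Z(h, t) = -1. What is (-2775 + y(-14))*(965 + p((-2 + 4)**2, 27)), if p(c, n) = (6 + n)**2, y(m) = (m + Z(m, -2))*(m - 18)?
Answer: -4796090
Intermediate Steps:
Z(h, t) = 1/4 (Z(h, t) = -1/4*(-1) = 1/4)
y(m) = (-18 + m)*(1/4 + m) (y(m) = (m + 1/4)*(m - 18) = (1/4 + m)*(-18 + m) = (-18 + m)*(1/4 + m))
(-2775 + y(-14))*(965 + p((-2 + 4)**2, 27)) = (-2775 + (-9/2 + (-14)**2 - 71/4*(-14)))*(965 + (6 + 27)**2) = (-2775 + (-9/2 + 196 + 497/2))*(965 + 33**2) = (-2775 + 440)*(965 + 1089) = -2335*2054 = -4796090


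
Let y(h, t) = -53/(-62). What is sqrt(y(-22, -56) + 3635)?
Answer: 99*sqrt(1426)/62 ≈ 60.298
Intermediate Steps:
y(h, t) = 53/62 (y(h, t) = -53*(-1/62) = 53/62)
sqrt(y(-22, -56) + 3635) = sqrt(53/62 + 3635) = sqrt(225423/62) = 99*sqrt(1426)/62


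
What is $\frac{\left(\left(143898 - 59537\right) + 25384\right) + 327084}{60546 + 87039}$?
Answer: $\frac{436829}{147585} \approx 2.9598$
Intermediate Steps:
$\frac{\left(\left(143898 - 59537\right) + 25384\right) + 327084}{60546 + 87039} = \frac{\left(84361 + 25384\right) + 327084}{147585} = \left(109745 + 327084\right) \frac{1}{147585} = 436829 \cdot \frac{1}{147585} = \frac{436829}{147585}$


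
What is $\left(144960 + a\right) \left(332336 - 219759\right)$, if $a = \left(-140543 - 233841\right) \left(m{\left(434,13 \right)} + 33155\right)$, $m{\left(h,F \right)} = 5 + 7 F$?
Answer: $-1401414494501648$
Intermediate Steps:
$a = -12448642384$ ($a = \left(-140543 - 233841\right) \left(\left(5 + 7 \cdot 13\right) + 33155\right) = - 374384 \left(\left(5 + 91\right) + 33155\right) = - 374384 \left(96 + 33155\right) = \left(-374384\right) 33251 = -12448642384$)
$\left(144960 + a\right) \left(332336 - 219759\right) = \left(144960 - 12448642384\right) \left(332336 - 219759\right) = - 12448497424 \left(332336 - 219759\right) = \left(-12448497424\right) 112577 = -1401414494501648$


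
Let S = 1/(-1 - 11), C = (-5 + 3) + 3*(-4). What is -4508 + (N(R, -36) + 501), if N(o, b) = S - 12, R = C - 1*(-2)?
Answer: -48229/12 ≈ -4019.1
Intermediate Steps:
C = -14 (C = -2 - 12 = -14)
R = -12 (R = -14 - 1*(-2) = -14 + 2 = -12)
S = -1/12 (S = 1/(-12) = -1/12 ≈ -0.083333)
N(o, b) = -145/12 (N(o, b) = -1/12 - 12 = -145/12)
-4508 + (N(R, -36) + 501) = -4508 + (-145/12 + 501) = -4508 + 5867/12 = -48229/12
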